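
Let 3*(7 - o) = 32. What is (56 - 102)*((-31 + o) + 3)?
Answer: 4370/3 ≈ 1456.7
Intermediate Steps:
o = -11/3 (o = 7 - ⅓*32 = 7 - 32/3 = -11/3 ≈ -3.6667)
(56 - 102)*((-31 + o) + 3) = (56 - 102)*((-31 - 11/3) + 3) = -46*(-104/3 + 3) = -46*(-95/3) = 4370/3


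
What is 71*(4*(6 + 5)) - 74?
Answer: 3050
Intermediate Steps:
71*(4*(6 + 5)) - 74 = 71*(4*11) - 74 = 71*44 - 74 = 3124 - 74 = 3050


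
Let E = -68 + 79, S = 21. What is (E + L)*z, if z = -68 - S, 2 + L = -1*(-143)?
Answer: -13528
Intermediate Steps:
L = 141 (L = -2 - 1*(-143) = -2 + 143 = 141)
z = -89 (z = -68 - 1*21 = -68 - 21 = -89)
E = 11
(E + L)*z = (11 + 141)*(-89) = 152*(-89) = -13528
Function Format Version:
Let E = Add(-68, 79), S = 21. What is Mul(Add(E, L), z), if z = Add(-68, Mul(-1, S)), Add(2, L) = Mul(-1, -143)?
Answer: -13528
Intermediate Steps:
L = 141 (L = Add(-2, Mul(-1, -143)) = Add(-2, 143) = 141)
z = -89 (z = Add(-68, Mul(-1, 21)) = Add(-68, -21) = -89)
E = 11
Mul(Add(E, L), z) = Mul(Add(11, 141), -89) = Mul(152, -89) = -13528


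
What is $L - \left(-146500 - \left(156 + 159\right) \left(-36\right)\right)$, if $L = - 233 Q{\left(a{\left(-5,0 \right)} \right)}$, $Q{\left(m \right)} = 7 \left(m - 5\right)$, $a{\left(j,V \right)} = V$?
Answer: $143315$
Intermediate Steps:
$Q{\left(m \right)} = -35 + 7 m$ ($Q{\left(m \right)} = 7 \left(-5 + m\right) = -35 + 7 m$)
$L = 8155$ ($L = - 233 \left(-35 + 7 \cdot 0\right) = - 233 \left(-35 + 0\right) = \left(-233\right) \left(-35\right) = 8155$)
$L - \left(-146500 - \left(156 + 159\right) \left(-36\right)\right) = 8155 - \left(-146500 - \left(156 + 159\right) \left(-36\right)\right) = 8155 - \left(-146500 - 315 \left(-36\right)\right) = 8155 - \left(-146500 - -11340\right) = 8155 - \left(-146500 + 11340\right) = 8155 - -135160 = 8155 + 135160 = 143315$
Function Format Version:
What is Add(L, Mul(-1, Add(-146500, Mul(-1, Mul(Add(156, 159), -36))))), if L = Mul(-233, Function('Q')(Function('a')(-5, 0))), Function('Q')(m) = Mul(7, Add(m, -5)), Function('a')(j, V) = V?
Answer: 143315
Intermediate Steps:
Function('Q')(m) = Add(-35, Mul(7, m)) (Function('Q')(m) = Mul(7, Add(-5, m)) = Add(-35, Mul(7, m)))
L = 8155 (L = Mul(-233, Add(-35, Mul(7, 0))) = Mul(-233, Add(-35, 0)) = Mul(-233, -35) = 8155)
Add(L, Mul(-1, Add(-146500, Mul(-1, Mul(Add(156, 159), -36))))) = Add(8155, Mul(-1, Add(-146500, Mul(-1, Mul(Add(156, 159), -36))))) = Add(8155, Mul(-1, Add(-146500, Mul(-1, Mul(315, -36))))) = Add(8155, Mul(-1, Add(-146500, Mul(-1, -11340)))) = Add(8155, Mul(-1, Add(-146500, 11340))) = Add(8155, Mul(-1, -135160)) = Add(8155, 135160) = 143315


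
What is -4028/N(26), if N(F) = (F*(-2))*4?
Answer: 1007/52 ≈ 19.365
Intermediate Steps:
N(F) = -8*F (N(F) = -2*F*4 = -8*F)
-4028/N(26) = -4028/((-8*26)) = -4028/(-208) = -4028*(-1/208) = 1007/52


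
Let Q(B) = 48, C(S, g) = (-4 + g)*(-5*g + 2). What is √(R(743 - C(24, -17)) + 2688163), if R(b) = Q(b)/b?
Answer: √4438761980515/1285 ≈ 1639.6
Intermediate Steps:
C(S, g) = (-4 + g)*(2 - 5*g)
R(b) = 48/b
√(R(743 - C(24, -17)) + 2688163) = √(48/(743 - (-8 - 5*(-17)² + 22*(-17))) + 2688163) = √(48/(743 - (-8 - 5*289 - 374)) + 2688163) = √(48/(743 - (-8 - 1445 - 374)) + 2688163) = √(48/(743 - 1*(-1827)) + 2688163) = √(48/(743 + 1827) + 2688163) = √(48/2570 + 2688163) = √(48*(1/2570) + 2688163) = √(24/1285 + 2688163) = √(3454289479/1285) = √4438761980515/1285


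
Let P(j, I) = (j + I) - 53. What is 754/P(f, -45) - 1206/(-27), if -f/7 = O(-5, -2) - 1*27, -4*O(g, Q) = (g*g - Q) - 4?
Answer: 8822/175 ≈ 50.411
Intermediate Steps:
O(g, Q) = 1 - g²/4 + Q/4 (O(g, Q) = -((g*g - Q) - 4)/4 = -((g² - Q) - 4)/4 = -(-4 + g² - Q)/4 = 1 - g²/4 + Q/4)
f = 917/4 (f = -7*((1 - ¼*(-5)² + (¼)*(-2)) - 1*27) = -7*((1 - ¼*25 - ½) - 27) = -7*((1 - 25/4 - ½) - 27) = -7*(-23/4 - 27) = -7*(-131/4) = 917/4 ≈ 229.25)
P(j, I) = -53 + I + j (P(j, I) = (I + j) - 53 = -53 + I + j)
754/P(f, -45) - 1206/(-27) = 754/(-53 - 45 + 917/4) - 1206/(-27) = 754/(525/4) - 1206*(-1/27) = 754*(4/525) + 134/3 = 3016/525 + 134/3 = 8822/175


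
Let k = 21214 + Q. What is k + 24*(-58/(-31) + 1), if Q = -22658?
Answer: -42628/31 ≈ -1375.1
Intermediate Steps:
k = -1444 (k = 21214 - 22658 = -1444)
k + 24*(-58/(-31) + 1) = -1444 + 24*(-58/(-31) + 1) = -1444 + 24*(-58*(-1/31) + 1) = -1444 + 24*(58/31 + 1) = -1444 + 24*(89/31) = -1444 + 2136/31 = -42628/31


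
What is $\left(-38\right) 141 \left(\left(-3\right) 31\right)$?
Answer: $498294$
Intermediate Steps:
$\left(-38\right) 141 \left(\left(-3\right) 31\right) = \left(-5358\right) \left(-93\right) = 498294$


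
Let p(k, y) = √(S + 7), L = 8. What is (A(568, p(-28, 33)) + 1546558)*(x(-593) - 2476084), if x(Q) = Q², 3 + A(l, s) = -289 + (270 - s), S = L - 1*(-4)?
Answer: -3285515207160 + 2124435*√19 ≈ -3.2855e+12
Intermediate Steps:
S = 12 (S = 8 - 1*(-4) = 8 + 4 = 12)
p(k, y) = √19 (p(k, y) = √(12 + 7) = √19)
A(l, s) = -22 - s (A(l, s) = -3 + (-289 + (270 - s)) = -3 + (-19 - s) = -22 - s)
(A(568, p(-28, 33)) + 1546558)*(x(-593) - 2476084) = ((-22 - √19) + 1546558)*((-593)² - 2476084) = (1546536 - √19)*(351649 - 2476084) = (1546536 - √19)*(-2124435) = -3285515207160 + 2124435*√19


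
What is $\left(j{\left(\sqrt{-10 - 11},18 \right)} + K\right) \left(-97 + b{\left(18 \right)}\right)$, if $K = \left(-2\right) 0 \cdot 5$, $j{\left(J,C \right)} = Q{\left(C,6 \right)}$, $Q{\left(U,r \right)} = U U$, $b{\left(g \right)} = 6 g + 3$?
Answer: $4536$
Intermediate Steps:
$b{\left(g \right)} = 3 + 6 g$
$Q{\left(U,r \right)} = U^{2}$
$j{\left(J,C \right)} = C^{2}$
$K = 0$ ($K = 0 \cdot 5 = 0$)
$\left(j{\left(\sqrt{-10 - 11},18 \right)} + K\right) \left(-97 + b{\left(18 \right)}\right) = \left(18^{2} + 0\right) \left(-97 + \left(3 + 6 \cdot 18\right)\right) = \left(324 + 0\right) \left(-97 + \left(3 + 108\right)\right) = 324 \left(-97 + 111\right) = 324 \cdot 14 = 4536$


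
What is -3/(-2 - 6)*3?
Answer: 9/8 ≈ 1.1250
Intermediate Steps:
-3/(-2 - 6)*3 = -3/(-8)*3 = -3*(-⅛)*3 = (3/8)*3 = 9/8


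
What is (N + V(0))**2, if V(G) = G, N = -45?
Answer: 2025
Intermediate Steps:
(N + V(0))**2 = (-45 + 0)**2 = (-45)**2 = 2025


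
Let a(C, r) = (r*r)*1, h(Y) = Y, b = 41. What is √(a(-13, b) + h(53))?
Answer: 17*√6 ≈ 41.641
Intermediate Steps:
a(C, r) = r² (a(C, r) = r²*1 = r²)
√(a(-13, b) + h(53)) = √(41² + 53) = √(1681 + 53) = √1734 = 17*√6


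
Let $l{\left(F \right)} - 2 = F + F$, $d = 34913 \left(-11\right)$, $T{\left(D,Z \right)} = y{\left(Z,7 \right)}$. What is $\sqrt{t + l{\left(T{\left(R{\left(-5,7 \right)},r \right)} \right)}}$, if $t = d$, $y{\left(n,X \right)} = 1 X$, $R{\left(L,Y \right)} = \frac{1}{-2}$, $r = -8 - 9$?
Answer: $i \sqrt{384027} \approx 619.7 i$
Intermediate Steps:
$r = -17$
$R{\left(L,Y \right)} = - \frac{1}{2}$
$y{\left(n,X \right)} = X$
$T{\left(D,Z \right)} = 7$
$d = -384043$
$l{\left(F \right)} = 2 + 2 F$ ($l{\left(F \right)} = 2 + \left(F + F\right) = 2 + 2 F$)
$t = -384043$
$\sqrt{t + l{\left(T{\left(R{\left(-5,7 \right)},r \right)} \right)}} = \sqrt{-384043 + \left(2 + 2 \cdot 7\right)} = \sqrt{-384043 + \left(2 + 14\right)} = \sqrt{-384043 + 16} = \sqrt{-384027} = i \sqrt{384027}$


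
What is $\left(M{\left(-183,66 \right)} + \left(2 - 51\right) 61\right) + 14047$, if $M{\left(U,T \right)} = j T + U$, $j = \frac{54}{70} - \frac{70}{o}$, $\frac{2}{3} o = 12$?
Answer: $\frac{1120271}{105} \approx 10669.0$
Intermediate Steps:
$o = 18$ ($o = \frac{3}{2} \cdot 12 = 18$)
$j = - \frac{982}{315}$ ($j = \frac{54}{70} - \frac{70}{18} = 54 \cdot \frac{1}{70} - \frac{35}{9} = \frac{27}{35} - \frac{35}{9} = - \frac{982}{315} \approx -3.1175$)
$M{\left(U,T \right)} = U - \frac{982 T}{315}$ ($M{\left(U,T \right)} = - \frac{982 T}{315} + U = U - \frac{982 T}{315}$)
$\left(M{\left(-183,66 \right)} + \left(2 - 51\right) 61\right) + 14047 = \left(\left(-183 - \frac{21604}{105}\right) + \left(2 - 51\right) 61\right) + 14047 = \left(\left(-183 - \frac{21604}{105}\right) - 2989\right) + 14047 = \left(- \frac{40819}{105} - 2989\right) + 14047 = - \frac{354664}{105} + 14047 = \frac{1120271}{105}$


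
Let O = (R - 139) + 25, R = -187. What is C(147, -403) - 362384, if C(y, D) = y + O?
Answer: -362538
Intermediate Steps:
O = -301 (O = (-187 - 139) + 25 = -326 + 25 = -301)
C(y, D) = -301 + y (C(y, D) = y - 301 = -301 + y)
C(147, -403) - 362384 = (-301 + 147) - 362384 = -154 - 362384 = -362538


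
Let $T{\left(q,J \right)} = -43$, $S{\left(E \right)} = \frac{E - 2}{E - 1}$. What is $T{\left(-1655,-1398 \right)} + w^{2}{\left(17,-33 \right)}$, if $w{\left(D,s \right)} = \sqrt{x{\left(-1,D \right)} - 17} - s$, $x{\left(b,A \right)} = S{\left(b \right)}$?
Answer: $\frac{2061}{2} + 33 i \sqrt{62} \approx 1030.5 + 259.84 i$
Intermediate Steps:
$S{\left(E \right)} = \frac{-2 + E}{-1 + E}$
$x{\left(b,A \right)} = \frac{-2 + b}{-1 + b}$
$w{\left(D,s \right)} = - s + \frac{i \sqrt{62}}{2}$ ($w{\left(D,s \right)} = \sqrt{\frac{-2 - 1}{-1 - 1} - 17} - s = \sqrt{\frac{1}{-2} \left(-3\right) - 17} - s = \sqrt{\left(- \frac{1}{2}\right) \left(-3\right) - 17} - s = \sqrt{\frac{3}{2} - 17} - s = \sqrt{- \frac{31}{2}} - s = \frac{i \sqrt{62}}{2} - s = - s + \frac{i \sqrt{62}}{2}$)
$T{\left(-1655,-1398 \right)} + w^{2}{\left(17,-33 \right)} = -43 + \left(\left(-1\right) \left(-33\right) + \frac{i \sqrt{62}}{2}\right)^{2} = -43 + \left(33 + \frac{i \sqrt{62}}{2}\right)^{2}$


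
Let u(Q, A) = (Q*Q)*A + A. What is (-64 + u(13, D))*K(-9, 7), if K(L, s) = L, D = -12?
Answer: 18936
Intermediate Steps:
u(Q, A) = A + A*Q**2 (u(Q, A) = Q**2*A + A = A*Q**2 + A = A + A*Q**2)
(-64 + u(13, D))*K(-9, 7) = (-64 - 12*(1 + 13**2))*(-9) = (-64 - 12*(1 + 169))*(-9) = (-64 - 12*170)*(-9) = (-64 - 2040)*(-9) = -2104*(-9) = 18936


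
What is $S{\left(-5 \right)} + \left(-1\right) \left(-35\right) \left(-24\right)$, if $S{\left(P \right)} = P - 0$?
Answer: $-845$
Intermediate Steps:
$S{\left(P \right)} = P$ ($S{\left(P \right)} = P + 0 = P$)
$S{\left(-5 \right)} + \left(-1\right) \left(-35\right) \left(-24\right) = -5 + \left(-1\right) \left(-35\right) \left(-24\right) = -5 + 35 \left(-24\right) = -5 - 840 = -845$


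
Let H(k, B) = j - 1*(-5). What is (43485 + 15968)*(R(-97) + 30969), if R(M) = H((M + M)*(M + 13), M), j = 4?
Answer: 1841735034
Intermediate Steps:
H(k, B) = 9 (H(k, B) = 4 - 1*(-5) = 4 + 5 = 9)
R(M) = 9
(43485 + 15968)*(R(-97) + 30969) = (43485 + 15968)*(9 + 30969) = 59453*30978 = 1841735034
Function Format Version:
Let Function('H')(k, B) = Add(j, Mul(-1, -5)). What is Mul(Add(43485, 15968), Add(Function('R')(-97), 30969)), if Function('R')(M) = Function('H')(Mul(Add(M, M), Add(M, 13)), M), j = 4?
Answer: 1841735034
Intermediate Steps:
Function('H')(k, B) = 9 (Function('H')(k, B) = Add(4, Mul(-1, -5)) = Add(4, 5) = 9)
Function('R')(M) = 9
Mul(Add(43485, 15968), Add(Function('R')(-97), 30969)) = Mul(Add(43485, 15968), Add(9, 30969)) = Mul(59453, 30978) = 1841735034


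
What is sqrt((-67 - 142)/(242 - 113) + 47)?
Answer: sqrt(755166)/129 ≈ 6.7365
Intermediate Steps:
sqrt((-67 - 142)/(242 - 113) + 47) = sqrt(-209/129 + 47) = sqrt(5854/129) = sqrt(755166)/129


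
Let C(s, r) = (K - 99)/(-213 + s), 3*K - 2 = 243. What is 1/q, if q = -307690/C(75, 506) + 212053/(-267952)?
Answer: -3483376/8533179372769 ≈ -4.0822e-7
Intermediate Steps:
K = 245/3 (K = ⅔ + (⅓)*243 = ⅔ + 81 = 245/3 ≈ 81.667)
C(s, r) = -52/(3*(-213 + s)) (C(s, r) = (245/3 - 99)/(-213 + s) = -52/(3*(-213 + s)))
q = -8533179372769/3483376 (q = -307690/((-52/(-639 + 3*75))) + 212053/(-267952) = -307690/((-52/(-639 + 225))) + 212053*(-1/267952) = -307690/((-52/(-414))) - 212053/267952 = -307690/((-52*(-1/414))) - 212053/267952 = -307690/26/207 - 212053/267952 = -307690*207/26 - 212053/267952 = -31845915/13 - 212053/267952 = -8533179372769/3483376 ≈ -2.4497e+6)
1/q = 1/(-8533179372769/3483376) = -3483376/8533179372769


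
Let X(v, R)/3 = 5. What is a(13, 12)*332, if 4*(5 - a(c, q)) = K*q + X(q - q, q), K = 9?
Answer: -8549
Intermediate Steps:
X(v, R) = 15 (X(v, R) = 3*5 = 15)
a(c, q) = 5/4 - 9*q/4 (a(c, q) = 5 - (9*q + 15)/4 = 5 - (15 + 9*q)/4 = 5 + (-15/4 - 9*q/4) = 5/4 - 9*q/4)
a(13, 12)*332 = (5/4 - 9/4*12)*332 = (5/4 - 27)*332 = -103/4*332 = -8549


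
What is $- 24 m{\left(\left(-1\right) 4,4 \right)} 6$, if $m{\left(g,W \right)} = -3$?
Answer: $432$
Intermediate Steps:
$- 24 m{\left(\left(-1\right) 4,4 \right)} 6 = \left(-24\right) \left(-3\right) 6 = 72 \cdot 6 = 432$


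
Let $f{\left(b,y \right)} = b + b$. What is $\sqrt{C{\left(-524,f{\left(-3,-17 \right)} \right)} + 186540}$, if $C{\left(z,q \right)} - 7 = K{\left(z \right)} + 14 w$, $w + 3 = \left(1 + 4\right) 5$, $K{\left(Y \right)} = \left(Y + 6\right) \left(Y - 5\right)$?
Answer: $\sqrt{460877} \approx 678.88$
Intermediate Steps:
$K{\left(Y \right)} = \left(-5 + Y\right) \left(6 + Y\right)$ ($K{\left(Y \right)} = \left(6 + Y\right) \left(-5 + Y\right) = \left(-5 + Y\right) \left(6 + Y\right)$)
$f{\left(b,y \right)} = 2 b$
$w = 22$ ($w = -3 + \left(1 + 4\right) 5 = -3 + 5 \cdot 5 = -3 + 25 = 22$)
$C{\left(z,q \right)} = 285 + z + z^{2}$ ($C{\left(z,q \right)} = 7 + \left(\left(-30 + z + z^{2}\right) + 14 \cdot 22\right) = 7 + \left(\left(-30 + z + z^{2}\right) + 308\right) = 7 + \left(278 + z + z^{2}\right) = 285 + z + z^{2}$)
$\sqrt{C{\left(-524,f{\left(-3,-17 \right)} \right)} + 186540} = \sqrt{\left(285 - 524 + \left(-524\right)^{2}\right) + 186540} = \sqrt{\left(285 - 524 + 274576\right) + 186540} = \sqrt{274337 + 186540} = \sqrt{460877}$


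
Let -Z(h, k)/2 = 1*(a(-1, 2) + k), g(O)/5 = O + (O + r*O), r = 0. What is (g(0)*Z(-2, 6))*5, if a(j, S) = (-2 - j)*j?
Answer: 0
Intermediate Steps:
a(j, S) = j*(-2 - j)
g(O) = 10*O (g(O) = 5*(O + (O + 0*O)) = 5*(O + (O + 0)) = 5*(O + O) = 5*(2*O) = 10*O)
Z(h, k) = -2 - 2*k (Z(h, k) = -2*(-1*(-1)*(2 - 1) + k) = -2*(-1*(-1)*1 + k) = -2*(1 + k) = -2 - 2*k)
(g(0)*Z(-2, 6))*5 = ((10*0)*(-2 - 2*6))*5 = (0*(-2 - 12))*5 = (0*(-14))*5 = 0*5 = 0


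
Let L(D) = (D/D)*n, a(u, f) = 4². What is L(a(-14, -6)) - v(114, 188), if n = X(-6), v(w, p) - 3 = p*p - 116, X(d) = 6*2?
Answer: -35219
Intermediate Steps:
a(u, f) = 16
X(d) = 12
v(w, p) = -113 + p² (v(w, p) = 3 + (p*p - 116) = 3 + (p² - 116) = 3 + (-116 + p²) = -113 + p²)
n = 12
L(D) = 12 (L(D) = (D/D)*12 = 1*12 = 12)
L(a(-14, -6)) - v(114, 188) = 12 - (-113 + 188²) = 12 - (-113 + 35344) = 12 - 1*35231 = 12 - 35231 = -35219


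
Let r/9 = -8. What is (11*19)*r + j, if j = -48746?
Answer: -63794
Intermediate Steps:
r = -72 (r = 9*(-8) = -72)
(11*19)*r + j = (11*19)*(-72) - 48746 = 209*(-72) - 48746 = -15048 - 48746 = -63794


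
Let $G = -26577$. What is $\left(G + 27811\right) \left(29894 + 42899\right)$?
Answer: $89826562$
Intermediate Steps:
$\left(G + 27811\right) \left(29894 + 42899\right) = \left(-26577 + 27811\right) \left(29894 + 42899\right) = 1234 \cdot 72793 = 89826562$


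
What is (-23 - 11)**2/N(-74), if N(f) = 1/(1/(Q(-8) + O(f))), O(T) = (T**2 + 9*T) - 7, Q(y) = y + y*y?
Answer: 1156/4859 ≈ 0.23791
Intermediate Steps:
Q(y) = y + y**2
O(T) = -7 + T**2 + 9*T
N(f) = 49 + f**2 + 9*f (N(f) = 1/(1/(-8*(1 - 8) + (-7 + f**2 + 9*f))) = 1/(1/(-8*(-7) + (-7 + f**2 + 9*f))) = 1/(1/(56 + (-7 + f**2 + 9*f))) = 1/(1/(49 + f**2 + 9*f)) = 49 + f**2 + 9*f)
(-23 - 11)**2/N(-74) = (-23 - 11)**2/(49 + (-74)**2 + 9*(-74)) = (-34)**2/(49 + 5476 - 666) = 1156/4859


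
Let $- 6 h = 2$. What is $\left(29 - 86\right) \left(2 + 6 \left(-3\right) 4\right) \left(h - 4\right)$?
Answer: $-17290$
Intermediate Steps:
$h = - \frac{1}{3}$ ($h = \left(- \frac{1}{6}\right) 2 = - \frac{1}{3} \approx -0.33333$)
$\left(29 - 86\right) \left(2 + 6 \left(-3\right) 4\right) \left(h - 4\right) = \left(29 - 86\right) \left(2 + 6 \left(-3\right) 4\right) \left(- \frac{1}{3} - 4\right) = - 57 \left(2 - 72\right) \left(- \frac{13}{3}\right) = - 57 \left(\left(-70\right) \left(- \frac{13}{3}\right)\right) = \left(-57\right) \frac{910}{3} = -17290$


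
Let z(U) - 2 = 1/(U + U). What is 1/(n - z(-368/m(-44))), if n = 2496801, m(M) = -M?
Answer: 184/459411027 ≈ 4.0051e-7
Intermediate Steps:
z(U) = 2 + 1/(2*U) (z(U) = 2 + 1/(U + U) = 2 + 1/(2*U))
1/(n - z(-368/m(-44))) = 1/(2496801 - (2 + 1/(2*((-368/((-1*(-44)))))))) = 1/(2496801 - (2 + 1/(2*((-368/44))))) = 1/(2496801 - (2 + 1/(2*((-368*1/44))))) = 1/(2496801 - (2 + 1/(2*(-92/11)))) = 1/(2496801 - (2 + (½)*(-11/92))) = 1/(2496801 - (2 - 11/184)) = 1/(2496801 - 1*357/184) = 1/(2496801 - 357/184) = 1/(459411027/184) = 184/459411027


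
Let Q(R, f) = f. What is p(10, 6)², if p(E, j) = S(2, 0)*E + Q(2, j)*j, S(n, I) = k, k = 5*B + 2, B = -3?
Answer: 8836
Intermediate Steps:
k = -13 (k = 5*(-3) + 2 = -15 + 2 = -13)
S(n, I) = -13
p(E, j) = j² - 13*E (p(E, j) = -13*E + j*j = -13*E + j² = j² - 13*E)
p(10, 6)² = (6² - 13*10)² = (36 - 130)² = (-94)² = 8836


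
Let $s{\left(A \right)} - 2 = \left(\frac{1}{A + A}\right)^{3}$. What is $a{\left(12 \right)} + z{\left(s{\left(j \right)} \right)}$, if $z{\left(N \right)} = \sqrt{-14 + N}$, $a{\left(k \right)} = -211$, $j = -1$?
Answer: $-211 + \frac{i \sqrt{194}}{4} \approx -211.0 + 3.4821 i$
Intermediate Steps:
$s{\left(A \right)} = 2 + \frac{1}{8 A^{3}}$ ($s{\left(A \right)} = 2 + \left(\frac{1}{A + A}\right)^{3} = 2 + \left(\frac{1}{2 A}\right)^{3} = 2 + \frac{1}{8 A^{3}}$)
$a{\left(12 \right)} + z{\left(s{\left(j \right)} \right)} = -211 + \sqrt{-14 + \left(2 + \frac{1}{8 \left(-1\right)}\right)} = -211 + \sqrt{-14 + \left(2 + \frac{1}{8} \left(-1\right)\right)} = -211 + \sqrt{-14 + \left(2 - \frac{1}{8}\right)} = -211 + \sqrt{-14 + \frac{15}{8}} = -211 + \sqrt{- \frac{97}{8}} = -211 + \frac{i \sqrt{194}}{4}$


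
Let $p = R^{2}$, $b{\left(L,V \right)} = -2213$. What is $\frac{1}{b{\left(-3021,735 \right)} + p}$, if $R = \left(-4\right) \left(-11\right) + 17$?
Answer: $\frac{1}{1508} \approx 0.00066313$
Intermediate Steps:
$R = 61$ ($R = 44 + 17 = 61$)
$p = 3721$ ($p = 61^{2} = 3721$)
$\frac{1}{b{\left(-3021,735 \right)} + p} = \frac{1}{-2213 + 3721} = \frac{1}{1508}$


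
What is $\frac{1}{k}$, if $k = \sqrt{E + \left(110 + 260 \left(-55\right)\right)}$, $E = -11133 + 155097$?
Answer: $\frac{\sqrt{129774}}{129774} \approx 0.0027759$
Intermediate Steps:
$E = 143964$
$k = \sqrt{129774}$ ($k = \sqrt{143964 + \left(110 + 260 \left(-55\right)\right)} = \sqrt{143964 + \left(110 - 14300\right)} = \sqrt{143964 - 14190} = \sqrt{129774} \approx 360.24$)
$\frac{1}{k} = \frac{1}{\sqrt{129774}} = \frac{\sqrt{129774}}{129774}$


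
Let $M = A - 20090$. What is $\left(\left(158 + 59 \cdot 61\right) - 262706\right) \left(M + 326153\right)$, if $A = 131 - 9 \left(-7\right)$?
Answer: $-79304943893$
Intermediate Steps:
$A = 194$ ($A = 131 - -63 = 131 + 63 = 194$)
$M = -19896$ ($M = 194 - 20090 = -19896$)
$\left(\left(158 + 59 \cdot 61\right) - 262706\right) \left(M + 326153\right) = \left(\left(158 + 59 \cdot 61\right) - 262706\right) \left(-19896 + 326153\right) = \left(\left(158 + 3599\right) - 262706\right) 306257 = \left(3757 - 262706\right) 306257 = \left(-258949\right) 306257 = -79304943893$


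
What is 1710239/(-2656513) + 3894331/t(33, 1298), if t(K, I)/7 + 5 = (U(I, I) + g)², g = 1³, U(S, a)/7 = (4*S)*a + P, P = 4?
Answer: -3806029692779986114735/5911903167441577082788 ≈ -0.64379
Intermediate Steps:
U(S, a) = 28 + 28*S*a (U(S, a) = 7*((4*S)*a + 4) = 7*(4*S*a + 4) = 7*(4 + 4*S*a) = 28 + 28*S*a)
g = 1
t(K, I) = -35 + 7*(29 + 28*I²)² (t(K, I) = -35 + 7*((28 + 28*I*I) + 1)² = -35 + 7*((28 + 28*I²) + 1)² = -35 + 7*(29 + 28*I²)²)
1710239/(-2656513) + 3894331/t(33, 1298) = 1710239/(-2656513) + 3894331/(-35 + 7*(29 + 28*1298²)²) = 1710239*(-1/2656513) + 3894331/(-35 + 7*(29 + 28*1684804)²) = -1710239/2656513 + 3894331/(-35 + 7*(29 + 47174512)²) = -1710239/2656513 + 3894331/(-35 + 7*47174541²) = -1710239/2656513 + 3894331/(-35 + 7*2225437318560681) = -1710239/2656513 + 3894331/(-35 + 15578061229924767) = -1710239/2656513 + 3894331/15578061229924732 = -1710239/2656513 + 3894331*(1/15578061229924732) = -1710239/2656513 + 556333/2225437318560676 = -3806029692779986114735/5911903167441577082788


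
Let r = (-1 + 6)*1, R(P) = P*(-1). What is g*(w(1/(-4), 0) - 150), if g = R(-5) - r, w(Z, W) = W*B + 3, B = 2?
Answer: 0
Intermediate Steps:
R(P) = -P
r = 5 (r = 5*1 = 5)
w(Z, W) = 3 + 2*W (w(Z, W) = W*2 + 3 = 2*W + 3 = 3 + 2*W)
g = 0 (g = -1*(-5) - 1*5 = 5 - 5 = 0)
g*(w(1/(-4), 0) - 150) = 0*((3 + 2*0) - 150) = 0*((3 + 0) - 150) = 0*(3 - 150) = 0*(-147) = 0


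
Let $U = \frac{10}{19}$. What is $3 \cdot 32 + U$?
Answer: $\frac{1834}{19} \approx 96.526$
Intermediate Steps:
$U = \frac{10}{19}$ ($U = 10 \cdot \frac{1}{19} = \frac{10}{19} \approx 0.52632$)
$3 \cdot 32 + U = 3 \cdot 32 + \frac{10}{19} = 96 + \frac{10}{19} = \frac{1834}{19}$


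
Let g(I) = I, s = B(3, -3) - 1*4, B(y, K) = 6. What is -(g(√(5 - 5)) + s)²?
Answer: -4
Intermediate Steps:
s = 2 (s = 6 - 1*4 = 6 - 4 = 2)
-(g(√(5 - 5)) + s)² = -(√(5 - 5) + 2)² = -(√0 + 2)² = -(0 + 2)² = -1*2² = -1*4 = -4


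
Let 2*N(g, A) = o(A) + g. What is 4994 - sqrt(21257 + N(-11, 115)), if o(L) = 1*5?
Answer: 4994 - sqrt(21254) ≈ 4848.2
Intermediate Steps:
o(L) = 5
N(g, A) = 5/2 + g/2 (N(g, A) = (5 + g)/2 = 5/2 + g/2)
4994 - sqrt(21257 + N(-11, 115)) = 4994 - sqrt(21257 + (5/2 + (1/2)*(-11))) = 4994 - sqrt(21257 + (5/2 - 11/2)) = 4994 - sqrt(21257 - 3) = 4994 - sqrt(21254)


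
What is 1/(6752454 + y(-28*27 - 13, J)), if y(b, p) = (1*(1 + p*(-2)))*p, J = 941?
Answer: 1/4982433 ≈ 2.0071e-7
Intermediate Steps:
y(b, p) = p*(1 - 2*p) (y(b, p) = (1*(1 - 2*p))*p = (1 - 2*p)*p = p*(1 - 2*p))
1/(6752454 + y(-28*27 - 13, J)) = 1/(6752454 + 941*(1 - 2*941)) = 1/(6752454 + 941*(1 - 1882)) = 1/(6752454 + 941*(-1881)) = 1/(6752454 - 1770021) = 1/4982433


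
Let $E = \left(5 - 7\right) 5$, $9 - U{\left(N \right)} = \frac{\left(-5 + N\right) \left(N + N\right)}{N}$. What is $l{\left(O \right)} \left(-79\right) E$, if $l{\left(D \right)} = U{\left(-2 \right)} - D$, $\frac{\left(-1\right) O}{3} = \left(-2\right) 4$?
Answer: $-790$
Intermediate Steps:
$O = 24$ ($O = - 3 \left(\left(-2\right) 4\right) = \left(-3\right) \left(-8\right) = 24$)
$U{\left(N \right)} = 19 - 2 N$ ($U{\left(N \right)} = 9 - \frac{\left(-5 + N\right) \left(N + N\right)}{N} = 9 - \frac{\left(-5 + N\right) 2 N}{N} = 9 - \frac{2 N \left(-5 + N\right)}{N} = 9 - \left(-10 + 2 N\right) = 19 - 2 N$)
$E = -10$ ($E = \left(-2\right) 5 = -10$)
$l{\left(D \right)} = 23 - D$ ($l{\left(D \right)} = \left(19 - -4\right) - D = \left(19 + 4\right) - D = 23 - D$)
$l{\left(O \right)} \left(-79\right) E = \left(23 - 24\right) \left(-79\right) \left(-10\right) = \left(-1\right) \left(-79\right) \left(-10\right) = 79 \left(-10\right) = -790$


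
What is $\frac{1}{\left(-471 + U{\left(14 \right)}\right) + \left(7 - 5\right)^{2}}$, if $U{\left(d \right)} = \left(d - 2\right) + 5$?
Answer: $- \frac{1}{450} \approx -0.0022222$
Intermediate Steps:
$U{\left(d \right)} = 3 + d$ ($U{\left(d \right)} = \left(-2 + d\right) + 5 = 3 + d$)
$\frac{1}{\left(-471 + U{\left(14 \right)}\right) + \left(7 - 5\right)^{2}} = \frac{1}{\left(-471 + \left(3 + 14\right)\right) + \left(7 - 5\right)^{2}} = \frac{1}{\left(-471 + 17\right) + 2^{2}} = \frac{1}{-454 + 4} = \frac{1}{-450} = - \frac{1}{450}$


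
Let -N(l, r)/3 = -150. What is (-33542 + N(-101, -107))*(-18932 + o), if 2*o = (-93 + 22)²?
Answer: 543089358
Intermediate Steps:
o = 5041/2 (o = (-93 + 22)²/2 = (½)*(-71)² = (½)*5041 = 5041/2 ≈ 2520.5)
N(l, r) = 450 (N(l, r) = -3*(-150) = 450)
(-33542 + N(-101, -107))*(-18932 + o) = (-33542 + 450)*(-18932 + 5041/2) = -33092*(-32823/2) = 543089358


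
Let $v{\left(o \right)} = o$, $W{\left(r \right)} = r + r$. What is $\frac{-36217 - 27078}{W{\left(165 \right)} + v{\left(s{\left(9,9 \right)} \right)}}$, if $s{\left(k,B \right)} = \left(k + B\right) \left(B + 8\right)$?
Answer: $- \frac{63295}{636} \approx -99.52$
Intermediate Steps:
$W{\left(r \right)} = 2 r$
$s{\left(k,B \right)} = \left(8 + B\right) \left(B + k\right)$ ($s{\left(k,B \right)} = \left(B + k\right) \left(8 + B\right) = \left(8 + B\right) \left(B + k\right)$)
$\frac{-36217 - 27078}{W{\left(165 \right)} + v{\left(s{\left(9,9 \right)} \right)}} = \frac{-36217 - 27078}{2 \cdot 165 + \left(9^{2} + 8 \cdot 9 + 8 \cdot 9 + 9 \cdot 9\right)} = - \frac{63295}{330 + \left(81 + 72 + 72 + 81\right)} = - \frac{63295}{330 + 306} = - \frac{63295}{636}$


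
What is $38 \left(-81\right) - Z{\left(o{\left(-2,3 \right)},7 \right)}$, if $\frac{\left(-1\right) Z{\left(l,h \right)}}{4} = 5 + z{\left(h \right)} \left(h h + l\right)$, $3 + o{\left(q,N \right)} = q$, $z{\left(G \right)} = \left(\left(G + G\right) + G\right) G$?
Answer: $22814$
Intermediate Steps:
$z{\left(G \right)} = 3 G^{2}$ ($z{\left(G \right)} = \left(2 G + G\right) G = 3 G G = 3 G^{2}$)
$o{\left(q,N \right)} = -3 + q$
$Z{\left(l,h \right)} = -20 - 12 h^{2} \left(l + h^{2}\right)$ ($Z{\left(l,h \right)} = - 4 \left(5 + 3 h^{2} \left(h h + l\right)\right) = - 4 \left(5 + 3 h^{2} \left(h^{2} + l\right)\right) = - 4 \left(5 + 3 h^{2} \left(l + h^{2}\right)\right) = -20 - 12 h^{2} \left(l + h^{2}\right)$)
$38 \left(-81\right) - Z{\left(o{\left(-2,3 \right)},7 \right)} = 38 \left(-81\right) - \left(-20 - 12 \cdot 7^{4} - 12 \left(-3 - 2\right) 7^{2}\right) = -3078 - \left(-20 - 28812 - \left(-60\right) 49\right) = -3078 - \left(-20 - 28812 + 2940\right) = -3078 - -25892 = -3078 + 25892 = 22814$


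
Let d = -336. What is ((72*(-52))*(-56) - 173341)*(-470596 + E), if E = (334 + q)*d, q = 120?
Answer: -22634314220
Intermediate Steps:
E = -152544 (E = (334 + 120)*(-336) = 454*(-336) = -152544)
((72*(-52))*(-56) - 173341)*(-470596 + E) = ((72*(-52))*(-56) - 173341)*(-470596 - 152544) = (-3744*(-56) - 173341)*(-623140) = (209664 - 173341)*(-623140) = 36323*(-623140) = -22634314220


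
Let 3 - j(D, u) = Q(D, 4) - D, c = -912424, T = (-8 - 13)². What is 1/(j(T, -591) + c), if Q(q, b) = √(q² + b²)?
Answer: -911980/831707325903 + 17*√673/831707325903 ≈ -1.0960e-6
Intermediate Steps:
T = 441 (T = (-21)² = 441)
Q(q, b) = √(b² + q²)
j(D, u) = 3 + D - √(16 + D²) (j(D, u) = 3 - (√(4² + D²) - D) = 3 - (√(16 + D²) - D) = 3 + (D - √(16 + D²)) = 3 + D - √(16 + D²))
1/(j(T, -591) + c) = 1/((3 + 441 - √(16 + 441²)) - 912424) = 1/((3 + 441 - √(16 + 194481)) - 912424) = 1/((3 + 441 - √194497) - 912424) = 1/((3 + 441 - 17*√673) - 912424) = 1/((444 - 17*√673) - 912424) = 1/(-911980 - 17*√673)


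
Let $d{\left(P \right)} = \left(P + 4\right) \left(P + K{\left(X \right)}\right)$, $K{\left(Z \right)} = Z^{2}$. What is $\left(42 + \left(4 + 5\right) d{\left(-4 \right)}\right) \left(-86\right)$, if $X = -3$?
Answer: $-3612$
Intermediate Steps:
$d{\left(P \right)} = \left(4 + P\right) \left(9 + P\right)$ ($d{\left(P \right)} = \left(P + 4\right) \left(P + \left(-3\right)^{2}\right) = \left(4 + P\right) \left(P + 9\right) = \left(4 + P\right) \left(9 + P\right)$)
$\left(42 + \left(4 + 5\right) d{\left(-4 \right)}\right) \left(-86\right) = \left(42 + \left(4 + 5\right) \left(36 + \left(-4\right)^{2} + 13 \left(-4\right)\right)\right) \left(-86\right) = \left(42 + 9 \left(36 + 16 - 52\right)\right) \left(-86\right) = \left(42 + 9 \cdot 0\right) \left(-86\right) = \left(42 + 0\right) \left(-86\right) = 42 \left(-86\right) = -3612$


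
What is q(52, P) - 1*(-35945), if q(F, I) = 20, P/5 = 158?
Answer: 35965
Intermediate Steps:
P = 790 (P = 5*158 = 790)
q(52, P) - 1*(-35945) = 20 - 1*(-35945) = 20 + 35945 = 35965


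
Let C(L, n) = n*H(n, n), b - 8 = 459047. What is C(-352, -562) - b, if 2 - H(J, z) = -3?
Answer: -461865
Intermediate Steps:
H(J, z) = 5 (H(J, z) = 2 - 1*(-3) = 2 + 3 = 5)
b = 459055 (b = 8 + 459047 = 459055)
C(L, n) = 5*n (C(L, n) = n*5 = 5*n)
C(-352, -562) - b = 5*(-562) - 1*459055 = -2810 - 459055 = -461865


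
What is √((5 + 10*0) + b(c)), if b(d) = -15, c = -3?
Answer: I*√10 ≈ 3.1623*I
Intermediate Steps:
√((5 + 10*0) + b(c)) = √((5 + 10*0) - 15) = √((5 + 0) - 15) = √(5 - 15) = √(-10) = I*√10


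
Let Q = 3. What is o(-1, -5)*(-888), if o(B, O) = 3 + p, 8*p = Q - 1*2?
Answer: -2775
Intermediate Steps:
p = ⅛ (p = (3 - 1*2)/8 = (3 - 2)/8 = (⅛)*1 = ⅛ ≈ 0.12500)
o(B, O) = 25/8 (o(B, O) = 3 + ⅛ = 25/8)
o(-1, -5)*(-888) = (25/8)*(-888) = -2775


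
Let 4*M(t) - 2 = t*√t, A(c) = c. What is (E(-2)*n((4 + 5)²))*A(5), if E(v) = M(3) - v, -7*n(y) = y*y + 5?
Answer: -11725 - 7035*√3/2 ≈ -17818.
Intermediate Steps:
M(t) = ½ + t^(3/2)/4 (M(t) = ½ + (t*√t)/4 = ½ + t^(3/2)/4)
n(y) = -5/7 - y²/7 (n(y) = -(y*y + 5)/7 = -(y² + 5)/7 = -(5 + y²)/7 = -5/7 - y²/7)
E(v) = ½ - v + 3*√3/4 (E(v) = (½ + 3^(3/2)/4) - v = (½ + (3*√3)/4) - v = (½ + 3*√3/4) - v = ½ - v + 3*√3/4)
(E(-2)*n((4 + 5)²))*A(5) = ((½ - 1*(-2) + 3*√3/4)*(-5/7 - (4 + 5)⁴/7))*5 = ((½ + 2 + 3*√3/4)*(-5/7 - (9²)²/7))*5 = ((5/2 + 3*√3/4)*(-5/7 - ⅐*81²))*5 = ((5/2 + 3*√3/4)*(-5/7 - ⅐*6561))*5 = ((5/2 + 3*√3/4)*(-5/7 - 6561/7))*5 = ((5/2 + 3*√3/4)*(-938))*5 = (-2345 - 1407*√3/2)*5 = -11725 - 7035*√3/2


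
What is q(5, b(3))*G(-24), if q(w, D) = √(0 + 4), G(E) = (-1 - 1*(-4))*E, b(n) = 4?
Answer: -144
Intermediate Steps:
G(E) = 3*E (G(E) = (-1 + 4)*E = 3*E)
q(w, D) = 2 (q(w, D) = √4 = 2)
q(5, b(3))*G(-24) = 2*(3*(-24)) = 2*(-72) = -144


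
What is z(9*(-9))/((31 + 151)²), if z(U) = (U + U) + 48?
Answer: -57/16562 ≈ -0.0034416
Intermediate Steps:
z(U) = 48 + 2*U (z(U) = 2*U + 48 = 48 + 2*U)
z(9*(-9))/((31 + 151)²) = (48 + 2*(9*(-9)))/((31 + 151)²) = (48 + 2*(-81))/(182²) = (48 - 162)/33124 = -114*1/33124 = -57/16562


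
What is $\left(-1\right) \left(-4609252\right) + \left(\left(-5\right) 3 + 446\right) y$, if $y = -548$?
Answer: $4373064$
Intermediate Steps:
$\left(-1\right) \left(-4609252\right) + \left(\left(-5\right) 3 + 446\right) y = \left(-1\right) \left(-4609252\right) + \left(\left(-5\right) 3 + 446\right) \left(-548\right) = 4609252 + \left(-15 + 446\right) \left(-548\right) = 4609252 + 431 \left(-548\right) = 4609252 - 236188 = 4373064$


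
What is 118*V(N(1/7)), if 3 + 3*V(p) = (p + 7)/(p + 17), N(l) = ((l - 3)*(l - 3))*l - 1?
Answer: -448577/4416 ≈ -101.58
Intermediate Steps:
N(l) = -1 + l*(-3 + l)² (N(l) = ((-3 + l)*(-3 + l))*l - 1 = (-3 + l)²*l - 1 = l*(-3 + l)² - 1 = -1 + l*(-3 + l)²)
V(p) = -1 + (7 + p)/(3*(17 + p)) (V(p) = -1 + ((p + 7)/(p + 17))/3 = -1 + ((7 + p)/(17 + p))/3 = -1 + (7 + p)/(3*(17 + p)))
118*V(N(1/7)) = 118*(2*(-22 - (-1 + (-3 + 1/7)²/7))/(3*(17 + (-1 + (-3 + 1/7)²/7)))) = 118*(2*(-22 - (-1 + (-3 + ⅐)²/7))/(3*(17 + (-1 + (-3 + ⅐)²/7)))) = 118*(2*(-22 - (-1 + (-20/7)²/7))/(3*(17 + (-1 + (-20/7)²/7)))) = 118*(2*(-22 - (-1 + (⅐)*(400/49)))/(3*(17 + (-1 + (⅐)*(400/49))))) = 118*(2*(-22 - (-1 + 400/343))/(3*(17 + (-1 + 400/343)))) = 118*(2*(-22 - 1*57/343)/(3*(17 + 57/343))) = 118*(2*(-22 - 57/343)/(3*(5888/343))) = 118*((⅔)*(343/5888)*(-7603/343)) = 118*(-7603/8832) = -448577/4416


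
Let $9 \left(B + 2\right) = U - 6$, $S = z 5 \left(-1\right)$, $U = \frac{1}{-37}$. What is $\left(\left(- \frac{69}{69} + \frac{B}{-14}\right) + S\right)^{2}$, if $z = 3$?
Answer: $\frac{110859841}{443556} \approx 249.93$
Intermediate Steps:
$U = - \frac{1}{37} \approx -0.027027$
$S = -15$ ($S = 3 \cdot 5 \left(-1\right) = 15 \left(-1\right) = -15$)
$B = - \frac{889}{333}$ ($B = -2 + \frac{- \frac{1}{37} - 6}{9} = -2 + \frac{1}{9} \left(- \frac{223}{37}\right) = -2 - \frac{223}{333} = - \frac{889}{333} \approx -2.6697$)
$\left(\left(- \frac{69}{69} + \frac{B}{-14}\right) + S\right)^{2} = \left(\left(- \frac{69}{69} - \frac{889}{333 \left(-14\right)}\right) - 15\right)^{2} = \left(\left(\left(-69\right) \frac{1}{69} - - \frac{127}{666}\right) - 15\right)^{2} = \left(\left(-1 + \frac{127}{666}\right) - 15\right)^{2} = \left(- \frac{539}{666} - 15\right)^{2} = \left(- \frac{10529}{666}\right)^{2} = \frac{110859841}{443556}$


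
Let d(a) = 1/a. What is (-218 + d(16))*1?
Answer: -3487/16 ≈ -217.94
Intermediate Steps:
(-218 + d(16))*1 = (-218 + 1/16)*1 = -3487/16*1 = -3487/16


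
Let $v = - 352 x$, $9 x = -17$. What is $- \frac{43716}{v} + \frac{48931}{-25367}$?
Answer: $- \frac{2568324263}{37949032} \approx -67.678$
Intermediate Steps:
$x = - \frac{17}{9}$ ($x = \frac{1}{9} \left(-17\right) = - \frac{17}{9} \approx -1.8889$)
$v = \frac{5984}{9}$ ($v = \left(-352\right) \left(- \frac{17}{9}\right) = \frac{5984}{9} \approx 664.89$)
$- \frac{43716}{v} + \frac{48931}{-25367} = - \frac{43716}{\frac{5984}{9}} + \frac{48931}{-25367} = \left(-43716\right) \frac{9}{5984} + 48931 \left(- \frac{1}{25367}\right) = - \frac{98361}{1496} - \frac{48931}{25367} = - \frac{2568324263}{37949032}$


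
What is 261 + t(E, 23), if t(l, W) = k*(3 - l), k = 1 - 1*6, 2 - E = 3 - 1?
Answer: 246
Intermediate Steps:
E = 0 (E = 2 - (3 - 1) = 2 - 1*2 = 2 - 2 = 0)
k = -5 (k = 1 - 6 = -5)
t(l, W) = -15 + 5*l (t(l, W) = -5*(3 - l) = -15 + 5*l)
261 + t(E, 23) = 261 + (-15 + 5*0) = 261 + (-15 + 0) = 261 - 15 = 246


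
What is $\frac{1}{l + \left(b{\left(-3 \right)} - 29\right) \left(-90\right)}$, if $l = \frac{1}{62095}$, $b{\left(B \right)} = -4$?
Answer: $\frac{62095}{184422151} \approx 0.0003367$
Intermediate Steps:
$l = \frac{1}{62095} \approx 1.6104 \cdot 10^{-5}$
$\frac{1}{l + \left(b{\left(-3 \right)} - 29\right) \left(-90\right)} = \frac{1}{\frac{1}{62095} + \left(-4 - 29\right) \left(-90\right)} = \frac{1}{\frac{1}{62095} - -2970} = \frac{1}{\frac{1}{62095} + 2970} = \frac{1}{\frac{184422151}{62095}} = \frac{62095}{184422151}$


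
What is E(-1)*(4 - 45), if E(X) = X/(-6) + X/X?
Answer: -287/6 ≈ -47.833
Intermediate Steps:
E(X) = 1 - X/6 (E(X) = X*(-⅙) + 1 = -X/6 + 1 = 1 - X/6)
E(-1)*(4 - 45) = (1 - ⅙*(-1))*(4 - 45) = (1 + ⅙)*(-41) = (7/6)*(-41) = -287/6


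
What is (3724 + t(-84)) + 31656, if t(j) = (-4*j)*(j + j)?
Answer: -21068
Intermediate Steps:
t(j) = -8*j**2 (t(j) = (-4*j)*(2*j) = -8*j**2)
(3724 + t(-84)) + 31656 = (3724 - 8*(-84)**2) + 31656 = (3724 - 8*7056) + 31656 = (3724 - 56448) + 31656 = -52724 + 31656 = -21068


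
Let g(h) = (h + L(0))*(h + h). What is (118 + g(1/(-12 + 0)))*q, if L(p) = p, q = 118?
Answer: 501323/36 ≈ 13926.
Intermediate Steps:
g(h) = 2*h² (g(h) = (h + 0)*(h + h) = h*(2*h) = 2*h²)
(118 + g(1/(-12 + 0)))*q = (118 + 2*(1/(-12 + 0))²)*118 = (118 + 2*(1/(-12))²)*118 = (118 + 2*(-1/12)²)*118 = (118 + 2*(1/144))*118 = (118 + 1/72)*118 = (8497/72)*118 = 501323/36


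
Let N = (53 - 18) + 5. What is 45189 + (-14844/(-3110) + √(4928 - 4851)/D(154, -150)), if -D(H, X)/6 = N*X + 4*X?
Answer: 70276317/1555 + √77/39600 ≈ 45194.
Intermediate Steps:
N = 40 (N = 35 + 5 = 40)
D(H, X) = -264*X (D(H, X) = -6*(40*X + 4*X) = -264*X)
45189 + (-14844/(-3110) + √(4928 - 4851)/D(154, -150)) = 45189 + (-14844/(-3110) + √(4928 - 4851)/((-264*(-150)))) = 45189 + (-14844*(-1/3110) + √77/39600) = 45189 + (7422/1555 + √77*(1/39600)) = 45189 + (7422/1555 + √77/39600) = 70276317/1555 + √77/39600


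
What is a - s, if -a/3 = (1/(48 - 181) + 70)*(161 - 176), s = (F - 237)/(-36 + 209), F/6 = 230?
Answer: 72318546/23009 ≈ 3143.1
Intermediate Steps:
F = 1380 (F = 6*230 = 1380)
s = 1143/173 (s = (1380 - 237)/(-36 + 209) = 1143/173 ≈ 6.6069)
a = 418905/133 (a = -3*(1/(48 - 181) + 70)*(161 - 176) = -3*(1/(-133) + 70)*(-15) = -3*(-1/133 + 70)*(-15) = -27927*(-15)/133 = -3*(-139635/133) = 418905/133 ≈ 3149.7)
a - s = 418905/133 - 1*1143/173 = 418905/133 - 1143/173 = 72318546/23009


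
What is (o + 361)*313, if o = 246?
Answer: 189991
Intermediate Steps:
(o + 361)*313 = (246 + 361)*313 = 607*313 = 189991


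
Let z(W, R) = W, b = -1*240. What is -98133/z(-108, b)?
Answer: 32711/36 ≈ 908.64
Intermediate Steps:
b = -240
-98133/z(-108, b) = -98133/(-108) = -98133*(-1/108) = 32711/36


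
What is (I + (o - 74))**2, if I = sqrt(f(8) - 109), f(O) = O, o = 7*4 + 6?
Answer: (-40 + I*sqrt(101))**2 ≈ 1499.0 - 803.99*I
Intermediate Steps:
o = 34 (o = 28 + 6 = 34)
I = I*sqrt(101) (I = sqrt(8 - 109) = sqrt(-101) = I*sqrt(101) ≈ 10.05*I)
(I + (o - 74))**2 = (I*sqrt(101) + (34 - 74))**2 = (I*sqrt(101) - 40)**2 = (-40 + I*sqrt(101))**2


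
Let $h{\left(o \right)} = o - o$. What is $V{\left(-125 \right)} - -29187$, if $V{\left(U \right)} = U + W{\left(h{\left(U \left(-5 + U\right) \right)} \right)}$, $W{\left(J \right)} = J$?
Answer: $29062$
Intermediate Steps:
$h{\left(o \right)} = 0$
$V{\left(U \right)} = U$ ($V{\left(U \right)} = U + 0 = U$)
$V{\left(-125 \right)} - -29187 = -125 - -29187 = -125 + 29187 = 29062$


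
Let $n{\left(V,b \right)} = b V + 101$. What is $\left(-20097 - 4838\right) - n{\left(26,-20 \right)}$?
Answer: $-24516$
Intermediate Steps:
$n{\left(V,b \right)} = 101 + V b$ ($n{\left(V,b \right)} = V b + 101 = 101 + V b$)
$\left(-20097 - 4838\right) - n{\left(26,-20 \right)} = \left(-20097 - 4838\right) - \left(101 + 26 \left(-20\right)\right) = \left(-20097 - 4838\right) - \left(101 - 520\right) = -24935 - -419 = -24935 + 419 = -24516$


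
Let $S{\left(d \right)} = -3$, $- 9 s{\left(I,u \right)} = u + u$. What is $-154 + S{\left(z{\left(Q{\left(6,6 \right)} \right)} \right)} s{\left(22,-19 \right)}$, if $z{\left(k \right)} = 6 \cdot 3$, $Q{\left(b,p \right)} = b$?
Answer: $- \frac{500}{3} \approx -166.67$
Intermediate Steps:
$s{\left(I,u \right)} = - \frac{2 u}{9}$ ($s{\left(I,u \right)} = - \frac{u + u}{9} = - \frac{2 u}{9}$)
$z{\left(k \right)} = 18$
$-154 + S{\left(z{\left(Q{\left(6,6 \right)} \right)} \right)} s{\left(22,-19 \right)} = -154 - 3 \left(\left(- \frac{2}{9}\right) \left(-19\right)\right) = -154 - \frac{38}{3} = - \frac{500}{3}$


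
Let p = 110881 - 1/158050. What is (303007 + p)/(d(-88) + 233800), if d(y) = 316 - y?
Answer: 65414998399/37015942200 ≈ 1.7672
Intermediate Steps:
p = 17524742049/158050 (p = 110881 - 1*1/158050 = 110881 - 1/158050 = 17524742049/158050 ≈ 1.1088e+5)
(303007 + p)/(d(-88) + 233800) = (303007 + 17524742049/158050)/((316 - 1*(-88)) + 233800) = 65414998399/(158050*((316 + 88) + 233800)) = 65414998399/(158050*(404 + 233800)) = (65414998399/158050)/234204 = (65414998399/158050)*(1/234204) = 65414998399/37015942200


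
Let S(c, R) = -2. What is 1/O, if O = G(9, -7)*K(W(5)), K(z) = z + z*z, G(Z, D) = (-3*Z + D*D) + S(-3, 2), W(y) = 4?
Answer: 1/400 ≈ 0.0025000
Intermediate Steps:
G(Z, D) = -2 + D² - 3*Z (G(Z, D) = (-3*Z + D*D) - 2 = (-3*Z + D²) - 2 = (D² - 3*Z) - 2 = -2 + D² - 3*Z)
K(z) = z + z²
O = 400 (O = (-2 + (-7)² - 3*9)*(4*(1 + 4)) = (-2 + 49 - 27)*(4*5) = 20*20 = 400)
1/O = 1/400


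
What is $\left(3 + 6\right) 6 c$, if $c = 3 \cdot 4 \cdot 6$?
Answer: $3888$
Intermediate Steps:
$c = 72$ ($c = 12 \cdot 6 = 72$)
$\left(3 + 6\right) 6 c = \left(3 + 6\right) 6 \cdot 72 = 9 \cdot 432 = 3888$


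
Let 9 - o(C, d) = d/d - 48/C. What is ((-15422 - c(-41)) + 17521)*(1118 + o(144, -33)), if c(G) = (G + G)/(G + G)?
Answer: 7089142/3 ≈ 2.3630e+6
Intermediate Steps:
c(G) = 1 (c(G) = (2*G)/((2*G)) = (2*G)*(1/(2*G)) = 1)
o(C, d) = 8 + 48/C (o(C, d) = 9 - (d/d - 48/C) = 9 - (1 - 48/C) = 9 + (-1 + 48/C) = 8 + 48/C)
((-15422 - c(-41)) + 17521)*(1118 + o(144, -33)) = ((-15422 - 1*1) + 17521)*(1118 + (8 + 48/144)) = ((-15422 - 1) + 17521)*(1118 + (8 + 48*(1/144))) = (-15423 + 17521)*(1118 + (8 + ⅓)) = 2098*(1118 + 25/3) = 2098*(3379/3) = 7089142/3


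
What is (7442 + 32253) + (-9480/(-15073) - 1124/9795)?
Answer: 5860647103873/147640035 ≈ 39696.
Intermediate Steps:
(7442 + 32253) + (-9480/(-15073) - 1124/9795) = 39695 + (-9480*(-1/15073) - 1124*1/9795) = 39695 + (9480/15073 - 1124/9795) = 39695 + 75914548/147640035 = 5860647103873/147640035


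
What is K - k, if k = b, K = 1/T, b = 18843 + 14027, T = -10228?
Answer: -336194361/10228 ≈ -32870.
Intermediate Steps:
b = 32870
K = -1/10228 (K = 1/(-10228) = -1/10228 ≈ -9.7771e-5)
k = 32870
K - k = -1/10228 - 1*32870 = -1/10228 - 32870 = -336194361/10228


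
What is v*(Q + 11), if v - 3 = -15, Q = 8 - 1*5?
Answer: -168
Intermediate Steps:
Q = 3 (Q = 8 - 5 = 3)
v = -12 (v = 3 - 15 = -12)
v*(Q + 11) = -12*(3 + 11) = -12*14 = -168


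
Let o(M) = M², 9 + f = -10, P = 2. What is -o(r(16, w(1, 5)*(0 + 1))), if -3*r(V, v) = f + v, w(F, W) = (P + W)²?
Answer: -100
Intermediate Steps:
f = -19 (f = -9 - 10 = -19)
w(F, W) = (2 + W)²
r(V, v) = 19/3 - v/3 (r(V, v) = -(-19 + v)/3 = 19/3 - v/3)
-o(r(16, w(1, 5)*(0 + 1))) = -(19/3 - (2 + 5)²*(0 + 1)/3)² = -(19/3 - 7²/3)² = -(19/3 - 49/3)² = -1*(-10)² = -1*100 = -100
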